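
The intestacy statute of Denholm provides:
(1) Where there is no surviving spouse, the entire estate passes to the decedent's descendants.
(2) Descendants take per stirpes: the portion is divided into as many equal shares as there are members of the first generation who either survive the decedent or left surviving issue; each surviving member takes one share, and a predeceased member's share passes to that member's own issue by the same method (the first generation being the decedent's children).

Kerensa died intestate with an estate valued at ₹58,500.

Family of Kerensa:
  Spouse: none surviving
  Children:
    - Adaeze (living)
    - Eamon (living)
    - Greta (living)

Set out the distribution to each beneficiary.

Adaeze: ₹19,500; Eamon: ₹19,500; Greta: ₹19,500

The entire ₹58,500 passes to the descendants.
That amount (₹58,500) is divided into 3 shares of ₹19,500: Adaeze, Eamon, and Greta each take ₹19,500.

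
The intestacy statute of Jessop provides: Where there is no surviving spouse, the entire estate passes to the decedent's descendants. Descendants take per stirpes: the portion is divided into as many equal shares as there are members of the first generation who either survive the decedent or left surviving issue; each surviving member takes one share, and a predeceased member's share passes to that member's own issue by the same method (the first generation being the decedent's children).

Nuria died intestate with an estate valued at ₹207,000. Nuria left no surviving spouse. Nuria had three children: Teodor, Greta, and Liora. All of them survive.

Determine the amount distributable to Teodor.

Teodor receives ₹69,000.

The entire ₹207,000 passes to the descendants.
That amount (₹207,000) is divided into 3 shares of ₹69,000: Teodor, Greta, and Liora each take ₹69,000.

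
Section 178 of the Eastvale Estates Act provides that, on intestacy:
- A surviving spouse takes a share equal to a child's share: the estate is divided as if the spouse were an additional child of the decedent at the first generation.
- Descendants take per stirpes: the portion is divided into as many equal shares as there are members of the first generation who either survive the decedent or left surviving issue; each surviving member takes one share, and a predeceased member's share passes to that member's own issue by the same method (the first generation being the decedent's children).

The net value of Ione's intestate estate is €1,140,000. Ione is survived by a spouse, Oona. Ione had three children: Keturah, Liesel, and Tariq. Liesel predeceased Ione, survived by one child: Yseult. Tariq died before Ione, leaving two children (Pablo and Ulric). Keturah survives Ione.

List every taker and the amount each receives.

The spouse counts as an additional share at the children's level, so there are 4 primary shares of €285,000. Oona takes one such share (€285,000).
The children's combined portion (€855,000) is divided into 3 shares of €285,000: Keturah takes €285,000; Liesel's €285,000 share passes to Liesel's issue; Tariq's €285,000 share passes to Tariq's issue.
Liesel's share (€285,000) passes entirely to Yseult.
Tariq's share (€285,000) is divided into 2 shares of €142,500: Pablo and Ulric each take €142,500.

Oona: €285,000; Keturah: €285,000; Yseult: €285,000; Pablo: €142,500; Ulric: €142,500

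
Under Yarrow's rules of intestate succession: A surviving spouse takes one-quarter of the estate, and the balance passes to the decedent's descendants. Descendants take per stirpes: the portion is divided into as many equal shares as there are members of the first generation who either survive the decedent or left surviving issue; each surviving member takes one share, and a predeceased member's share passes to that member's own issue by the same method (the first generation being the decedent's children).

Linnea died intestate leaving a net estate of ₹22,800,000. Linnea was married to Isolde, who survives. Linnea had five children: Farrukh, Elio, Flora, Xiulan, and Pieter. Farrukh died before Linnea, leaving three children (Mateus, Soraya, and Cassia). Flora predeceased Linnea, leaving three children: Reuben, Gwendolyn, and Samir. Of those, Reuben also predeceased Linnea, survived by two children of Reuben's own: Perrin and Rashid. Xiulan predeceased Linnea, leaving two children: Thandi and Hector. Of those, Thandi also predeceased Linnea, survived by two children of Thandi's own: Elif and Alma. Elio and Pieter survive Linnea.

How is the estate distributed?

Isolde: ₹5,700,000; Mateus: ₹1,140,000; Soraya: ₹1,140,000; Cassia: ₹1,140,000; Elio: ₹3,420,000; Perrin: ₹570,000; Rashid: ₹570,000; Gwendolyn: ₹1,140,000; Samir: ₹1,140,000; Elif: ₹855,000; Alma: ₹855,000; Hector: ₹1,710,000; Pieter: ₹3,420,000

Isolde takes one-quarter of ₹22,800,000 = ₹5,700,000. The remaining ₹17,100,000 passes to the descendants.
The descendants' portion (₹17,100,000) is divided into 5 shares of ₹3,420,000: Elio and Pieter each take ₹3,420,000; Farrukh's ₹3,420,000 share passes to Farrukh's issue; Flora's ₹3,420,000 share passes to Flora's issue; Xiulan's ₹3,420,000 share passes to Xiulan's issue.
Farrukh's share (₹3,420,000) is divided into 3 shares of ₹1,140,000: Mateus, Soraya, and Cassia each take ₹1,140,000.
Flora's share (₹3,420,000) is divided into 3 shares of ₹1,140,000: Gwendolyn and Samir each take ₹1,140,000; Reuben's ₹1,140,000 share passes to Reuben's issue.
Reuben's share (₹1,140,000) is divided into 2 shares of ₹570,000: Perrin and Rashid each take ₹570,000.
Xiulan's share (₹3,420,000) is divided into 2 shares of ₹1,710,000: Hector takes ₹1,710,000; Thandi's ₹1,710,000 share passes to Thandi's issue.
Thandi's share (₹1,710,000) is divided into 2 shares of ₹855,000: Elif and Alma each take ₹855,000.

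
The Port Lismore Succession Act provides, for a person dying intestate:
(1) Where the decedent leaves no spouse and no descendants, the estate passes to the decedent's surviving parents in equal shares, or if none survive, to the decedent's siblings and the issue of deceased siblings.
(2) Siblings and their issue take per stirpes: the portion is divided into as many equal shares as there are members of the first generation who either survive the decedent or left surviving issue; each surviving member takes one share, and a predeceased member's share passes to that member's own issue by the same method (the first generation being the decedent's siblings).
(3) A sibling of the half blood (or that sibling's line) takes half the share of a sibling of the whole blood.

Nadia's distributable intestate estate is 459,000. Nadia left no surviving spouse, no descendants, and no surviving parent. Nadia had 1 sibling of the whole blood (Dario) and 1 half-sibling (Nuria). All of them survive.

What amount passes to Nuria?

Nuria receives 153,000.

The entire 459,000 passes to the siblings and their issue.
Counting each half-blood sibling's line as half a unit, there are 3/2 units in 459,000, so one unit is 306,000. Whole-blood lines (Dario) take 306,000 each; half-blood lines (Nuria) take 153,000 each.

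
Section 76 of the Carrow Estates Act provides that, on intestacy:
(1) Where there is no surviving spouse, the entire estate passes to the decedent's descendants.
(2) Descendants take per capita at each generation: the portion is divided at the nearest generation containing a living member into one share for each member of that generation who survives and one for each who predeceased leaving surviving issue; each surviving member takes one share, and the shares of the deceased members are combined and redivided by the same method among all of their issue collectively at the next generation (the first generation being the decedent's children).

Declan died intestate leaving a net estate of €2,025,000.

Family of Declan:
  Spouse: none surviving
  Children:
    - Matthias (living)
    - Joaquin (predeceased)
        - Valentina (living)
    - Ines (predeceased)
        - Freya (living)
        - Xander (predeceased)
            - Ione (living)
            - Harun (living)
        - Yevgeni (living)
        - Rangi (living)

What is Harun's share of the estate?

Harun receives €135,000.

The entire €2,025,000 passes to the descendants.
That amount (€2,025,000) is divided at the children's generation into 3 shares of €675,000. Matthias takes €675,000. The 2 shares of the deceased (Joaquin and Ines) are combined into a pool of €1,350,000.
That pool (€1,350,000) is divided at the grandchildren's generation into 5 shares of €270,000. Valentina, Freya, Yevgeni, and Rangi each take €270,000. The remaining share for the deceased Xander (€270,000) is carried to the next generation.
That pool (€270,000) is divided at the great-grandchildren's generation equally among Ione and Harun: €135,000 each.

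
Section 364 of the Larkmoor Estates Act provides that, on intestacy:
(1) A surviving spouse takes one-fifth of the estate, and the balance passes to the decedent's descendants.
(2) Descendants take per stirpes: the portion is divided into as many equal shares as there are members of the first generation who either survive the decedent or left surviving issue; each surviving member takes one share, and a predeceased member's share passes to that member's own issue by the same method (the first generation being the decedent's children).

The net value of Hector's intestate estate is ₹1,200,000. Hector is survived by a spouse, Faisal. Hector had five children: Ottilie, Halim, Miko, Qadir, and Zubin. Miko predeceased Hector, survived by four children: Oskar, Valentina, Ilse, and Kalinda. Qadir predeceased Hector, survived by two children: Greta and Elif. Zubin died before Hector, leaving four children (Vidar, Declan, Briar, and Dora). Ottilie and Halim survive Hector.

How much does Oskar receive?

Faisal takes one-fifth of ₹1,200,000 = ₹240,000. The remaining ₹960,000 passes to the descendants.
The descendants' portion (₹960,000) is divided into 5 shares of ₹192,000: Ottilie and Halim each take ₹192,000; Miko's ₹192,000 share passes to Miko's issue; Qadir's ₹192,000 share passes to Qadir's issue; Zubin's ₹192,000 share passes to Zubin's issue.
Miko's share (₹192,000) is divided into 4 shares of ₹48,000: Oskar, Valentina, Ilse, and Kalinda each take ₹48,000.
Qadir's share (₹192,000) is divided into 2 shares of ₹96,000: Greta and Elif each take ₹96,000.
Zubin's share (₹192,000) is divided into 4 shares of ₹48,000: Vidar, Declan, Briar, and Dora each take ₹48,000.

Oskar receives ₹48,000.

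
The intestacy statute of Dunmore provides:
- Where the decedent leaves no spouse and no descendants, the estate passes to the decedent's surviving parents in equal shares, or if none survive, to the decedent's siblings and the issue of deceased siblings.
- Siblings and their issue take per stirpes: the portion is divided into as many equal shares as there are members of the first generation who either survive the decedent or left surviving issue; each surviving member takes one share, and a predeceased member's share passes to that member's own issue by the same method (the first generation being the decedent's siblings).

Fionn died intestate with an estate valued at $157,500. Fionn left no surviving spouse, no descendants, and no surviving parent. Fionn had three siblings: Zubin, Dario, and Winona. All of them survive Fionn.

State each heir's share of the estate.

The entire $157,500 passes to the siblings and their issue.
That amount ($157,500) is divided into 3 shares of $52,500: Zubin, Dario, and Winona each take $52,500.

Zubin: $52,500; Dario: $52,500; Winona: $52,500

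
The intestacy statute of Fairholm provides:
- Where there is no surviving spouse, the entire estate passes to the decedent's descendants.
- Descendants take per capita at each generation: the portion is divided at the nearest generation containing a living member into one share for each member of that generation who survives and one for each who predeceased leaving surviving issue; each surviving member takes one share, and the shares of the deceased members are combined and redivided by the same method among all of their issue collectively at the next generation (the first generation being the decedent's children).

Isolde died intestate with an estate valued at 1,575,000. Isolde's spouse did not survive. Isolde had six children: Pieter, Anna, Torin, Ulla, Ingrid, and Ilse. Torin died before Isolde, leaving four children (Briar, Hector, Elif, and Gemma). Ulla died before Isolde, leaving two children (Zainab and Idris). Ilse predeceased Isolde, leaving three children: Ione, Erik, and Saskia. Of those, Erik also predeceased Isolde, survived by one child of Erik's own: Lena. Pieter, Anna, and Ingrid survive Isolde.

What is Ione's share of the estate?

Ione receives 87,500.

The entire 1,575,000 passes to the descendants.
That amount (1,575,000) is divided at the children's generation into 6 shares of 262,500. Pieter, Anna, and Ingrid each take 262,500. The 3 shares of the deceased (Torin, Ulla, and Ilse) are combined into a pool of 787,500.
That pool (787,500) is divided at the grandchildren's generation into 9 shares of 87,500. Briar, Hector, Elif, Gemma, Zainab, Idris, Ione, and Saskia each take 87,500. The remaining share for the deceased Erik (87,500) is carried to the next generation.
That pool (87,500) passes entirely to Lena, the sole taker at the great-grandchildren's generation.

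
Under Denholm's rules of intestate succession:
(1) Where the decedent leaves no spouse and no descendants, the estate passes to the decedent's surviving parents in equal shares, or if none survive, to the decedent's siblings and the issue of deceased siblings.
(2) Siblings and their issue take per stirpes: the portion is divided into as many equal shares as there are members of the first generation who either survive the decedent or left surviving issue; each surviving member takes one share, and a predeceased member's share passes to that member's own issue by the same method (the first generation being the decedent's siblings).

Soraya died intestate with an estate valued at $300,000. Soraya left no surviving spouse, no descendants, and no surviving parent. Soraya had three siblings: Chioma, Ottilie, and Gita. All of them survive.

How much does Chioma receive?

The entire $300,000 passes to the siblings and their issue.
That amount ($300,000) is divided into 3 shares of $100,000: Chioma, Ottilie, and Gita each take $100,000.

Chioma receives $100,000.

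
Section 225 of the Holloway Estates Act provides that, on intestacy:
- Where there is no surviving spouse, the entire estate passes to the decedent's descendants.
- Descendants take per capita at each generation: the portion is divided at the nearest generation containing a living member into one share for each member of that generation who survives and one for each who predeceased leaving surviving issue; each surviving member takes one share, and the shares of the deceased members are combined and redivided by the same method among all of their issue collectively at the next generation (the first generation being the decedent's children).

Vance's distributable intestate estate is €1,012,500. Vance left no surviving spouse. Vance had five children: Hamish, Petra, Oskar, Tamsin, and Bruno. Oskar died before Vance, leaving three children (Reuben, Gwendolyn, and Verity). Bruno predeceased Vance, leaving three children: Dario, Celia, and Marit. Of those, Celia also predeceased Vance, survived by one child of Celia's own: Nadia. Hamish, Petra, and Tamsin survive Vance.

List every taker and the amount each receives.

Hamish: €202,500; Petra: €202,500; Reuben: €67,500; Gwendolyn: €67,500; Verity: €67,500; Tamsin: €202,500; Dario: €67,500; Nadia: €67,500; Marit: €67,500

The entire €1,012,500 passes to the descendants.
That amount (€1,012,500) is divided at the children's generation into 5 shares of €202,500. Hamish, Petra, and Tamsin each take €202,500. The 2 shares of the deceased (Oskar and Bruno) are combined into a pool of €405,000.
That pool (€405,000) is divided at the grandchildren's generation into 6 shares of €67,500. Reuben, Gwendolyn, Verity, Dario, and Marit each take €67,500. The remaining share for the deceased Celia (€67,500) is carried to the next generation.
That pool (€67,500) passes entirely to Nadia, the sole taker at the great-grandchildren's generation.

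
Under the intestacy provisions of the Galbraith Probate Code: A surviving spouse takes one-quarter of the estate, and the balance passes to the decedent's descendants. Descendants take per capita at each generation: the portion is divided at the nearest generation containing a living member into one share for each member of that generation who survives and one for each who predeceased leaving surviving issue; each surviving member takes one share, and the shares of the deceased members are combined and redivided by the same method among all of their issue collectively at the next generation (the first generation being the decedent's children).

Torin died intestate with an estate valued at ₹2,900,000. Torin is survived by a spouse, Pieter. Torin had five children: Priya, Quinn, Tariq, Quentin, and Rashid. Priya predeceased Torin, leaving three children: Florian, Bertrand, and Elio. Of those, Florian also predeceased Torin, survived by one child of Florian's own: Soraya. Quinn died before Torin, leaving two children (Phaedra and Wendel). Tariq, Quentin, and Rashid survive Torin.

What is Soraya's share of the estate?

Pieter takes one-quarter of ₹2,900,000 = ₹725,000. The remaining ₹2,175,000 passes to the descendants.
The descendants' portion (₹2,175,000) is divided at the children's generation into 5 shares of ₹435,000. Tariq, Quentin, and Rashid each take ₹435,000. The 2 shares of the deceased (Priya and Quinn) are combined into a pool of ₹870,000.
That pool (₹870,000) is divided at the grandchildren's generation into 5 shares of ₹174,000. Bertrand, Elio, Phaedra, and Wendel each take ₹174,000. The remaining share for the deceased Florian (₹174,000) is carried to the next generation.
That pool (₹174,000) passes entirely to Soraya, the sole taker at the great-grandchildren's generation.

Soraya receives ₹174,000.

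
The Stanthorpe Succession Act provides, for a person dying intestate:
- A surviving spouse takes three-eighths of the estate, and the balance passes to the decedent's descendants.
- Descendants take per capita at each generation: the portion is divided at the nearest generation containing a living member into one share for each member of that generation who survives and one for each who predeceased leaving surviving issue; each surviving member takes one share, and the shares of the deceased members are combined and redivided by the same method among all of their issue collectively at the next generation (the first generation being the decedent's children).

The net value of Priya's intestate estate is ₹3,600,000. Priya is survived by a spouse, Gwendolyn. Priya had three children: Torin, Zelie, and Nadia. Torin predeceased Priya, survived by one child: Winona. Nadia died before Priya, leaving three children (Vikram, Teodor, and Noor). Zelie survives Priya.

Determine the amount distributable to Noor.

Noor receives ₹375,000.

Gwendolyn takes three-eighths of ₹3,600,000 = ₹1,350,000. The remaining ₹2,250,000 passes to the descendants.
The descendants' portion (₹2,250,000) is divided at the children's generation into 3 shares of ₹750,000. Zelie takes ₹750,000. The 2 shares of the deceased (Torin and Nadia) are combined into a pool of ₹1,500,000.
That pool (₹1,500,000) is divided at the grandchildren's generation equally among Winona, Vikram, Teodor, and Noor: ₹375,000 each.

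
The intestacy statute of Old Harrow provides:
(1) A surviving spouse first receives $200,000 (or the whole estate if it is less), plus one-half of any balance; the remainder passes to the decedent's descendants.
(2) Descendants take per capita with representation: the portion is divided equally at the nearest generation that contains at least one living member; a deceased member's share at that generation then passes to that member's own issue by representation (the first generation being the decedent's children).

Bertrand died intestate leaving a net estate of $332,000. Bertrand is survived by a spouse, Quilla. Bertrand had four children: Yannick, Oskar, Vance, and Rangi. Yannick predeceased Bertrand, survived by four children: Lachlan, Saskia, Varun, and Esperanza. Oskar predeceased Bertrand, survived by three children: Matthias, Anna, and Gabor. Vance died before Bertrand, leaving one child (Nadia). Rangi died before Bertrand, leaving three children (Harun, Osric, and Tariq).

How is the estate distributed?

Quilla first takes $200,000, leaving a balance of $132,000. Quilla then takes one-half of the balance ($66,000), for a total of $266,000. The remaining $66,000 passes to the descendants.
No child survives, so the initial division is made at the grandchildren's generation.
The descendants' portion ($66,000) is divided into 11 shares of $6,000: Lachlan, Saskia, Varun, Esperanza, Matthias, Anna, Gabor, Nadia, Harun, Osric, and Tariq each take $6,000.

Quilla: $266,000; Lachlan: $6,000; Saskia: $6,000; Varun: $6,000; Esperanza: $6,000; Matthias: $6,000; Anna: $6,000; Gabor: $6,000; Nadia: $6,000; Harun: $6,000; Osric: $6,000; Tariq: $6,000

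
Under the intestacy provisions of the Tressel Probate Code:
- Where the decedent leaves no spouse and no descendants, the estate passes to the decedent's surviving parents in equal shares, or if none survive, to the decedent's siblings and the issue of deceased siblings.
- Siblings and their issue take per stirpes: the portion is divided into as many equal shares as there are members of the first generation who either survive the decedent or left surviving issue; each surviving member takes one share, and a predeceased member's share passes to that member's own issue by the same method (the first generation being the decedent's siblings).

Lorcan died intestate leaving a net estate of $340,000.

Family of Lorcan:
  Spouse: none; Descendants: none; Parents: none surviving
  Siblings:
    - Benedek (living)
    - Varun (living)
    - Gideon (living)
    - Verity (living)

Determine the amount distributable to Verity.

The entire $340,000 passes to the siblings and their issue.
That amount ($340,000) is divided into 4 shares of $85,000: Benedek, Varun, Gideon, and Verity each take $85,000.

Verity receives $85,000.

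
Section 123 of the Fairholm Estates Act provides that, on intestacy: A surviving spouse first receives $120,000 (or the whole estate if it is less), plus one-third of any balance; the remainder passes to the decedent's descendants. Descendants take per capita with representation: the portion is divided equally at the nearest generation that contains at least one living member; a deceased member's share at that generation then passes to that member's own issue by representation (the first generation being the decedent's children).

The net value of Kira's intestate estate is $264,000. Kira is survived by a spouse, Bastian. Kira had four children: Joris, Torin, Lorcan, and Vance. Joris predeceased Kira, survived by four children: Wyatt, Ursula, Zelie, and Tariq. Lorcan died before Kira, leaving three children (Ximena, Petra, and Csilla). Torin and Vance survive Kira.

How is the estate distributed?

Bastian first takes $120,000, leaving a balance of $144,000. Bastian then takes one-third of the balance ($48,000), for a total of $168,000. The remaining $96,000 passes to the descendants.
The descendants' portion ($96,000) is divided into 4 shares of $24,000: Torin and Vance each take $24,000; Joris's $24,000 share passes to Joris's issue; Lorcan's $24,000 share passes to Lorcan's issue.
Joris's share ($24,000) is divided into 4 shares of $6,000: Wyatt, Ursula, Zelie, and Tariq each take $6,000.
Lorcan's share ($24,000) is divided into 3 shares of $8,000: Ximena, Petra, and Csilla each take $8,000.

Bastian: $168,000; Wyatt: $6,000; Ursula: $6,000; Zelie: $6,000; Tariq: $6,000; Torin: $24,000; Ximena: $8,000; Petra: $8,000; Csilla: $8,000; Vance: $24,000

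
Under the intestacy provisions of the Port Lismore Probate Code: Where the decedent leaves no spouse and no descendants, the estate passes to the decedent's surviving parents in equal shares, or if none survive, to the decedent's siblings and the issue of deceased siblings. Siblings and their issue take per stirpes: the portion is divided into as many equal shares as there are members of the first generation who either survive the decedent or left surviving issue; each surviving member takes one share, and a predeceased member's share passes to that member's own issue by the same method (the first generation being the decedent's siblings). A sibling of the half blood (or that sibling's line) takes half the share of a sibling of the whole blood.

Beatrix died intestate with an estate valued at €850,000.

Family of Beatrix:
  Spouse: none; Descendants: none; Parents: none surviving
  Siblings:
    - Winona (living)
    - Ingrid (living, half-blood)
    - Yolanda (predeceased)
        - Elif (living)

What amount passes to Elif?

The entire €850,000 passes to the siblings and their issue.
Counting each half-blood sibling's line as half a unit, there are 5/2 units in €850,000, so one unit is €340,000. Whole-blood lines (Winona and Yolanda) take €340,000 each; half-blood lines (Ingrid) take €170,000 each.
Yolanda's share (€340,000) passes entirely to Elif.

Elif receives €340,000.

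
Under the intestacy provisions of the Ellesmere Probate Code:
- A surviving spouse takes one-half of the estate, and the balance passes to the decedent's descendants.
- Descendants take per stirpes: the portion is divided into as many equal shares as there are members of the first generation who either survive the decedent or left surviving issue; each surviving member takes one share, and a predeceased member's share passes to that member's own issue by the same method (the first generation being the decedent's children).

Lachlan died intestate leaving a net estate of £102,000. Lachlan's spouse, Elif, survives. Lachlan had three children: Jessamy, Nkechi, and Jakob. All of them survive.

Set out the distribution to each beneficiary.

Elif: £51,000; Jessamy: £17,000; Nkechi: £17,000; Jakob: £17,000

Elif takes one-half of £102,000 = £51,000. The remaining £51,000 passes to the descendants.
The descendants' portion (£51,000) is divided into 3 shares of £17,000: Jessamy, Nkechi, and Jakob each take £17,000.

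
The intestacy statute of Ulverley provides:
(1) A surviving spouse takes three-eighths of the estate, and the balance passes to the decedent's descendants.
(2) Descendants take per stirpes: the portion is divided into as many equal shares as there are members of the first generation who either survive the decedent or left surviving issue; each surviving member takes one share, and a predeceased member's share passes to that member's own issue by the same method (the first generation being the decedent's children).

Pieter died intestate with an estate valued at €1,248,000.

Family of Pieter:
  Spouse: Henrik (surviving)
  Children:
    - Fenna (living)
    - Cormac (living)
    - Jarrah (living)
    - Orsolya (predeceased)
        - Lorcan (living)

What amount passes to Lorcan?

Henrik takes three-eighths of €1,248,000 = €468,000. The remaining €780,000 passes to the descendants.
The descendants' portion (€780,000) is divided into 4 shares of €195,000: Fenna, Cormac, and Jarrah each take €195,000; Orsolya's €195,000 share passes to Orsolya's issue.
Orsolya's share (€195,000) passes entirely to Lorcan.

Lorcan receives €195,000.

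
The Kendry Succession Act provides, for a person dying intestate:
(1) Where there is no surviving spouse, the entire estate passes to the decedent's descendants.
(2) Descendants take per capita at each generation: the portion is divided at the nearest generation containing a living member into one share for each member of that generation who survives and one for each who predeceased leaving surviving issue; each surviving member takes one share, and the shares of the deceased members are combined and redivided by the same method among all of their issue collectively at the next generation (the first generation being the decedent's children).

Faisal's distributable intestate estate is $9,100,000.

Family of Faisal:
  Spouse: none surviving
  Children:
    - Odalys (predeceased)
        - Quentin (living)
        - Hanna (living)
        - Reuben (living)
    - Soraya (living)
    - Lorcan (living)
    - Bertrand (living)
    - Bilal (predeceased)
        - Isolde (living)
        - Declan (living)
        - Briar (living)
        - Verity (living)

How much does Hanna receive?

The entire $9,100,000 passes to the descendants.
That amount ($9,100,000) is divided at the children's generation into 5 shares of $1,820,000. Soraya, Lorcan, and Bertrand each take $1,820,000. The 2 shares of the deceased (Odalys and Bilal) are combined into a pool of $3,640,000.
That pool ($3,640,000) is divided at the grandchildren's generation equally among Quentin, Hanna, Reuben, Isolde, Declan, Briar, and Verity: $520,000 each.

Hanna receives $520,000.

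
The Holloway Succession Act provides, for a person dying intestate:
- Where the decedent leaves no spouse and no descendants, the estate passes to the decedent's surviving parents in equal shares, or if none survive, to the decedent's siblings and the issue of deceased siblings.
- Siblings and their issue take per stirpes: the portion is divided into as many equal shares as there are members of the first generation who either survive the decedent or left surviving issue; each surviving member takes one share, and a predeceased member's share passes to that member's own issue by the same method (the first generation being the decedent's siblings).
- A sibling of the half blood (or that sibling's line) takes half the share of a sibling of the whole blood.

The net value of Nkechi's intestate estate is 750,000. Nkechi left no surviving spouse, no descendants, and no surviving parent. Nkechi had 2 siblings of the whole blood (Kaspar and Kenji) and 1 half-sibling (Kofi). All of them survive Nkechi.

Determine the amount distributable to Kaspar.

The entire 750,000 passes to the siblings and their issue.
Counting each half-blood sibling's line as half a unit, there are 5/2 units in 750,000, so one unit is 300,000. Whole-blood lines (Kaspar and Kenji) take 300,000 each; half-blood lines (Kofi) take 150,000 each.

Kaspar receives 300,000.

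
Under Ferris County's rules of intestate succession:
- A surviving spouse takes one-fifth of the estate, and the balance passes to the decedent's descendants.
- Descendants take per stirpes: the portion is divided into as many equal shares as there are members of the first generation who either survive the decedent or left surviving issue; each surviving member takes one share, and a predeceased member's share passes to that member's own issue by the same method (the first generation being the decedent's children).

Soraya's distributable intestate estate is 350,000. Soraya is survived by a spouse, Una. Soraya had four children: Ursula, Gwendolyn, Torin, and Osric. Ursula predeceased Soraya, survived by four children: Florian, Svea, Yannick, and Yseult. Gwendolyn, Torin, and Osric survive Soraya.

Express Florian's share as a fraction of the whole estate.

Una takes one-fifth of 350,000 = 70,000. The remaining 280,000 passes to the descendants.
The descendants' portion (280,000) is divided into 4 shares of 70,000: Gwendolyn, Torin, and Osric each take 70,000; Ursula's 70,000 share passes to Ursula's issue.
Ursula's share (70,000) is divided into 4 shares of 17,500: Florian, Svea, Yannick, and Yseult each take 17,500.

Florian receives 1/20 of the estate.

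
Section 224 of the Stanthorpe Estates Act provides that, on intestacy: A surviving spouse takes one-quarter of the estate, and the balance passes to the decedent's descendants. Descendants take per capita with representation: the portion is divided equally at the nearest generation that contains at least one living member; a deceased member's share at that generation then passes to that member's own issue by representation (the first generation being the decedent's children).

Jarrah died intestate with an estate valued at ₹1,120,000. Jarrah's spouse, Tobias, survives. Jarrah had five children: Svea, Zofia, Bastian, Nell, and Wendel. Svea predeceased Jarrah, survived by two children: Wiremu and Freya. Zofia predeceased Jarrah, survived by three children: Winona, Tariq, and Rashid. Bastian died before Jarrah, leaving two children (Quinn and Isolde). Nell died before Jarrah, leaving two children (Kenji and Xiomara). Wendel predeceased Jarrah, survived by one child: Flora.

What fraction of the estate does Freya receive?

Freya receives 3/40 of the estate.

Tobias takes one-quarter of ₹1,120,000 = ₹280,000. The remaining ₹840,000 passes to the descendants.
No child survives, so the initial division is made at the grandchildren's generation.
The descendants' portion (₹840,000) is divided into 10 shares of ₹84,000: Wiremu, Freya, Winona, Tariq, Rashid, Quinn, Isolde, Kenji, Xiomara, and Flora each take ₹84,000.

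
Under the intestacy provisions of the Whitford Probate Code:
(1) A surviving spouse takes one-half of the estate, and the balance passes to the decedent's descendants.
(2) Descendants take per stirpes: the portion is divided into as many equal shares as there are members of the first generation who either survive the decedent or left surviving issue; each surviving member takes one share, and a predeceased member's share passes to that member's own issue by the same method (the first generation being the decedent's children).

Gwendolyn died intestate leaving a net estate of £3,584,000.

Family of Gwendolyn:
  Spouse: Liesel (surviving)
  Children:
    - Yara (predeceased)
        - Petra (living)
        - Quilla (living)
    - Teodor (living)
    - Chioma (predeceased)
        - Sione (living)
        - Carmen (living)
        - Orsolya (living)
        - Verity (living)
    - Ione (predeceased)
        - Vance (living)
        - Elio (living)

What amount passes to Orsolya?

Orsolya receives £112,000.

Liesel takes one-half of £3,584,000 = £1,792,000. The remaining £1,792,000 passes to the descendants.
The descendants' portion (£1,792,000) is divided into 4 shares of £448,000: Teodor takes £448,000; Yara's £448,000 share passes to Yara's issue; Chioma's £448,000 share passes to Chioma's issue; Ione's £448,000 share passes to Ione's issue.
Yara's share (£448,000) is divided into 2 shares of £224,000: Petra and Quilla each take £224,000.
Chioma's share (£448,000) is divided into 4 shares of £112,000: Sione, Carmen, Orsolya, and Verity each take £112,000.
Ione's share (£448,000) is divided into 2 shares of £224,000: Vance and Elio each take £224,000.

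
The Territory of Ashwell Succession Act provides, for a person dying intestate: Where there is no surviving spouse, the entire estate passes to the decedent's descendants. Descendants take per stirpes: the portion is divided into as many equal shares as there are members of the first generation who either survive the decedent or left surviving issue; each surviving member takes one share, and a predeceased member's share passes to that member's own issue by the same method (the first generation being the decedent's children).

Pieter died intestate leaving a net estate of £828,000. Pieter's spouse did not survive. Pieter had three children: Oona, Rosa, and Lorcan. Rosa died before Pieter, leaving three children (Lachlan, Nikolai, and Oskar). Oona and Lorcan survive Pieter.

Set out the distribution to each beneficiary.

The entire £828,000 passes to the descendants.
That amount (£828,000) is divided into 3 shares of £276,000: Oona and Lorcan each take £276,000; Rosa's £276,000 share passes to Rosa's issue.
Rosa's share (£276,000) is divided into 3 shares of £92,000: Lachlan, Nikolai, and Oskar each take £92,000.

Oona: £276,000; Lachlan: £92,000; Nikolai: £92,000; Oskar: £92,000; Lorcan: £276,000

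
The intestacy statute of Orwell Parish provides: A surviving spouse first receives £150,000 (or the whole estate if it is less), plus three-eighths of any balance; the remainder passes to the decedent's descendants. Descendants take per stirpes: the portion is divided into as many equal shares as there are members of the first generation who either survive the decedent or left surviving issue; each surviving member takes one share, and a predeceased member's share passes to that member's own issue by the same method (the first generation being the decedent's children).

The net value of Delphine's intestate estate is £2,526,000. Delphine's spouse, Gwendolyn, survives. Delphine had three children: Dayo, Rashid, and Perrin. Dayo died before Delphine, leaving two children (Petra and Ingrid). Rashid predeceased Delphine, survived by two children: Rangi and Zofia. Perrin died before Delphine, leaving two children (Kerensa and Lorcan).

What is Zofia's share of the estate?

Gwendolyn first takes £150,000, leaving a balance of £2,376,000. Gwendolyn then takes three-eighths of the balance (£891,000), for a total of £1,041,000. The remaining £1,485,000 passes to the descendants.
The descendants' portion (£1,485,000) is divided into 3 shares of £495,000: Dayo's £495,000 share passes to Dayo's issue; Rashid's £495,000 share passes to Rashid's issue; Perrin's £495,000 share passes to Perrin's issue.
Dayo's share (£495,000) is divided into 2 shares of £247,500: Petra and Ingrid each take £247,500.
Rashid's share (£495,000) is divided into 2 shares of £247,500: Rangi and Zofia each take £247,500.
Perrin's share (£495,000) is divided into 2 shares of £247,500: Kerensa and Lorcan each take £247,500.

Zofia receives £247,500.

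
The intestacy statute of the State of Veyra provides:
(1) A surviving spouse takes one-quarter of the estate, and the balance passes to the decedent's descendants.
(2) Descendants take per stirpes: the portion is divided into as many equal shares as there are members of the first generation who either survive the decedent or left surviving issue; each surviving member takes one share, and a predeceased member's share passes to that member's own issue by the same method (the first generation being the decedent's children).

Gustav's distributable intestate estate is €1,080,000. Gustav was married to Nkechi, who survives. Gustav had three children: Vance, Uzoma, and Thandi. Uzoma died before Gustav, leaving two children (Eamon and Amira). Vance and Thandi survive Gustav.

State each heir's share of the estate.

Nkechi: €270,000; Vance: €270,000; Eamon: €135,000; Amira: €135,000; Thandi: €270,000

Nkechi takes one-quarter of €1,080,000 = €270,000. The remaining €810,000 passes to the descendants.
The descendants' portion (€810,000) is divided into 3 shares of €270,000: Vance and Thandi each take €270,000; Uzoma's €270,000 share passes to Uzoma's issue.
Uzoma's share (€270,000) is divided into 2 shares of €135,000: Eamon and Amira each take €135,000.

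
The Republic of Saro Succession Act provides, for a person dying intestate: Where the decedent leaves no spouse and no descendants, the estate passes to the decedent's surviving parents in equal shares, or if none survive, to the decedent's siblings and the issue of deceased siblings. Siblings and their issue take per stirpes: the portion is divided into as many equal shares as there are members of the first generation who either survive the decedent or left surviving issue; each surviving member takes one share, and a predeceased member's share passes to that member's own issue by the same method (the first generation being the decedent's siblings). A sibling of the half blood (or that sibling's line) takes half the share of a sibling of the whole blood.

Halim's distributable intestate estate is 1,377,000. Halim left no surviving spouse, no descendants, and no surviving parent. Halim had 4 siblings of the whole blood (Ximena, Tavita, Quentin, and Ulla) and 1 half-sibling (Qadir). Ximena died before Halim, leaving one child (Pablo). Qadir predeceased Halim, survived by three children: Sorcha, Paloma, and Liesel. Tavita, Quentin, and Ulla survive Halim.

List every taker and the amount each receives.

The entire 1,377,000 passes to the siblings and their issue.
Counting each half-blood sibling's line as half a unit, there are 9/2 units in 1,377,000, so one unit is 306,000. Whole-blood lines (Ximena, Tavita, Quentin, and Ulla) take 306,000 each; half-blood lines (Qadir) take 153,000 each.
Ximena's share (306,000) passes entirely to Pablo.
Qadir's share (153,000) is divided into 3 shares of 51,000: Sorcha, Paloma, and Liesel each take 51,000.

Pablo: 306,000; Tavita: 306,000; Quentin: 306,000; Sorcha: 51,000; Paloma: 51,000; Liesel: 51,000; Ulla: 306,000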